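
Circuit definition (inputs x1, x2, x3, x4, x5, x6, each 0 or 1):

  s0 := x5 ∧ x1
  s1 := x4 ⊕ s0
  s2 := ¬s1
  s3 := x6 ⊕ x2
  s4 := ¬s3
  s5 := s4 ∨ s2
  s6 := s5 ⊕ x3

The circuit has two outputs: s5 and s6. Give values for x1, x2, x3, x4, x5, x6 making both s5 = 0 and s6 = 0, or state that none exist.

Check with x1=0 x2=0 x3=0 x4=1 x5=0 x6=1:
s0 = x5 ∧ x1 = 0 ∧ 0 = 0
s1 = x4 ⊕ s0 = 1 ⊕ 0 = 1
s2 = ¬s1 = ¬1 = 0
s3 = x6 ⊕ x2 = 1 ⊕ 0 = 1
s4 = ¬s3 = ¬1 = 0
s5 = s4 ∨ s2 = 0 ∨ 0 = 0
s6 = s5 ⊕ x3 = 0 ⊕ 0 = 0
So s5 = 0 and s6 = 0.

x1=0 x2=0 x3=0 x4=1 x5=0 x6=1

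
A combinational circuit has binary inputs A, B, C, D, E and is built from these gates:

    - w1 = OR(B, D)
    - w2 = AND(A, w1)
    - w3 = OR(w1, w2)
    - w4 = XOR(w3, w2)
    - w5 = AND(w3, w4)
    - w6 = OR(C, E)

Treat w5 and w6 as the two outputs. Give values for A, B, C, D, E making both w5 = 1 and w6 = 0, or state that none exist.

A=0, B=1, C=0, D=0, E=0

Check with A=0, B=1, C=0, D=0, E=0:
w1 = OR(B, D) = OR(1, 0) = 1
w2 = AND(A, w1) = AND(0, 1) = 0
w3 = OR(w1, w2) = OR(1, 0) = 1
w4 = XOR(w3, w2) = XOR(1, 0) = 1
w5 = AND(w3, w4) = AND(1, 1) = 1
w6 = OR(C, E) = OR(0, 0) = 0
So w5 = 1 and w6 = 0.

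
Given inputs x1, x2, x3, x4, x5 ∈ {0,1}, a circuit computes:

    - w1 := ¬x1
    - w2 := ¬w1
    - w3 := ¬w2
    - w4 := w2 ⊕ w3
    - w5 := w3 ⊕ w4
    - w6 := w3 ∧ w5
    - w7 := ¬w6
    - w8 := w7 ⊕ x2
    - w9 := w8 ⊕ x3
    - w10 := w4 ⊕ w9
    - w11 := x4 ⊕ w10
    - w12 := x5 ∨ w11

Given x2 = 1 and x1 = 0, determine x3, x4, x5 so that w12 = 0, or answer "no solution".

x3=0 x4=1 x5=0

w12 = x5 ∨ w11 must be 0, so both x5 = 0 and w11 = 0.
w11 = x4 ⊕ w10 must be 0, so x4 and w10 are equal.
Check with x2 = 1 and x1 = 0 and x3=0, x4=1, x5=0:
w1 = ¬x1 = ¬0 = 1
w2 = ¬w1 = ¬1 = 0
w3 = ¬w2 = ¬0 = 1
w4 = w2 ⊕ w3 = 0 ⊕ 1 = 1
w5 = w3 ⊕ w4 = 1 ⊕ 1 = 0
w6 = w3 ∧ w5 = 1 ∧ 0 = 0
w7 = ¬w6 = ¬0 = 1
w8 = w7 ⊕ x2 = 1 ⊕ 1 = 0
w9 = w8 ⊕ x3 = 0 ⊕ 0 = 0
w10 = w4 ⊕ w9 = 1 ⊕ 0 = 1
w11 = x4 ⊕ w10 = 1 ⊕ 1 = 0
w12 = x5 ∨ w11 = 0 ∨ 0 = 0
So w12 = 0.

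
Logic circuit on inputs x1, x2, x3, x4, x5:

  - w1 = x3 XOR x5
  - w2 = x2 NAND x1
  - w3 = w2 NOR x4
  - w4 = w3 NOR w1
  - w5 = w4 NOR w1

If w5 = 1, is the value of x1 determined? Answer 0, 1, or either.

w5 = w4 NOR w1 must be 1, so both w4 = 0 and w1 = 0.
w4 = w3 NOR w1 must be 0, so at least one of w3, w1 is 1.
w1 = x3 XOR x5 must be 0, so x3 and x5 are equal.
Every assignment with w5 = 1 has x1 = 1; there are 2 such assignment(s).
  x1=1, x2=1, x3=0, x4=0, x5=0
  x1=1, x2=1, x3=1, x4=0, x5=1

1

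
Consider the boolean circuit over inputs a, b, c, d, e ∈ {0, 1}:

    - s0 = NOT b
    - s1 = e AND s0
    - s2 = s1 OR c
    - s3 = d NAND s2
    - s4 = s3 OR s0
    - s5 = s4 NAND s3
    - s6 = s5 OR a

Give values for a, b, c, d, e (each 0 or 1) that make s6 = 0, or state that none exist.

s6 = s5 OR a must be 0, so both s5 = 0 and a = 0.
s5 = s4 NAND s3 must be 0, so both s4 = 1 and s3 = 1.
s4 = s3 OR s0 must be 1, so at least one of s3, s0 is 1.
Check with a=0, b=1, c=0, d=1, e=0:
s0 = NOT b = NOT 1 = 0
s1 = e AND s0 = 0 AND 0 = 0
s2 = s1 OR c = 0 OR 0 = 0
s3 = d NAND s2 = 1 NAND 0 = 1
s4 = s3 OR s0 = 1 OR 0 = 1
s5 = s4 NAND s3 = 1 NAND 1 = 0
s6 = s5 OR a = 0 OR 0 = 0
So s6 = 0 as required.

a=0, b=1, c=0, d=1, e=0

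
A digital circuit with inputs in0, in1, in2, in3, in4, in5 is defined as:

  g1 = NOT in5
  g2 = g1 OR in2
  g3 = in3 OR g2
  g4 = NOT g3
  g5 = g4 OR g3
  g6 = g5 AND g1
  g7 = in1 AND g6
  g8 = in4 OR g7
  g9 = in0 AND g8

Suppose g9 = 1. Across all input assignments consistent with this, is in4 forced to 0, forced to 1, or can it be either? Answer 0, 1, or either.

Both values of in4 occur among assignments with g9 = 1:
  in4=0: in0=1, in1=1, in2=0, in3=0, in4=0, in5=0
  in4=1: in0=1, in1=0, in2=0, in3=0, in4=1, in5=0

either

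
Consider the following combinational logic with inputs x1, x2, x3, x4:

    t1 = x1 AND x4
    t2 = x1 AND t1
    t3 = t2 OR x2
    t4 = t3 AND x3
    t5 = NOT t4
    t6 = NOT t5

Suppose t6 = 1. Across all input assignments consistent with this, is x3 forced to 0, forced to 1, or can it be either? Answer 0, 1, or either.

1

t6 = NOT t5 must be 1, so t5 = 0.
t5 = NOT t4 must be 0, so t4 = 1.
Every assignment with t6 = 1 has x3 = 1; there are 5 such assignment(s).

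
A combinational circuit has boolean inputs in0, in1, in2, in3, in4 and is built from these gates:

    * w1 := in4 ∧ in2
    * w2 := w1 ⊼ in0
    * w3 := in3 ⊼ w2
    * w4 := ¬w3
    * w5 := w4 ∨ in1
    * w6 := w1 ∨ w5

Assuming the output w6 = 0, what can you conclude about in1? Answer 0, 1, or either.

0

w6 = w1 ∨ w5 must be 0, so both w1 = 0 and w5 = 0.
w1 = in4 ∧ in2 must be 0, so at least one of in4, in2 is 0.
w5 = w4 ∨ in1 must be 0, so both w4 = 0 and in1 = 0.
Every assignment with w6 = 0 has in1 = 0; there are 6 such assignment(s).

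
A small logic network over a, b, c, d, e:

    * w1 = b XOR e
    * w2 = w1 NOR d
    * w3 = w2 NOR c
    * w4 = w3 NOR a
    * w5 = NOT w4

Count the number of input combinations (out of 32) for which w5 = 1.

w5 = NOT w4 must be 1, so w4 = 0.
Enumerating the 32 input combinations, 22 give w5 = 1 and 10 give w5 = 0.

22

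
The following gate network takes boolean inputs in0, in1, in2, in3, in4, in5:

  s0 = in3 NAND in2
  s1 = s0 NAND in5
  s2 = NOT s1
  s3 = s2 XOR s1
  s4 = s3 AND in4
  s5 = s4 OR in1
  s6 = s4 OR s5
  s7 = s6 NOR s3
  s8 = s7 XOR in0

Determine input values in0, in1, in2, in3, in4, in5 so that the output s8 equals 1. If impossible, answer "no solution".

in0=1, in1=0, in2=0, in3=1, in4=0, in5=1

Check with in0=1, in1=0, in2=0, in3=1, in4=0, in5=1:
s0 = in3 NAND in2 = 1 NAND 0 = 1
s1 = s0 NAND in5 = 1 NAND 1 = 0
s2 = NOT s1 = NOT 0 = 1
s3 = s2 XOR s1 = 1 XOR 0 = 1
s4 = s3 AND in4 = 1 AND 0 = 0
s5 = s4 OR in1 = 0 OR 0 = 0
s6 = s4 OR s5 = 0 OR 0 = 0
s7 = s6 NOR s3 = 0 NOR 1 = 0
s8 = s7 XOR in0 = 0 XOR 1 = 1
So s8 = 1 as required.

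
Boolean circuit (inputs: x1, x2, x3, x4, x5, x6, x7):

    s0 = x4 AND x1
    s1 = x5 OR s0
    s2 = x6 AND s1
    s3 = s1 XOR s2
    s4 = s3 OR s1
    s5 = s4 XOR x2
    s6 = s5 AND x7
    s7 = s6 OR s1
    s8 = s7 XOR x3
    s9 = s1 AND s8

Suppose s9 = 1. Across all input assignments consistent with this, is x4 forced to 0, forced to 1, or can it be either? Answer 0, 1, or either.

Both values of x4 occur among assignments with s9 = 1:
  x4=0: x1=0, x2=0, x3=0, x4=0, x5=1, x6=0, x7=0
  x4=1: x1=0, x2=0, x3=0, x4=1, x5=1, x6=0, x7=0

either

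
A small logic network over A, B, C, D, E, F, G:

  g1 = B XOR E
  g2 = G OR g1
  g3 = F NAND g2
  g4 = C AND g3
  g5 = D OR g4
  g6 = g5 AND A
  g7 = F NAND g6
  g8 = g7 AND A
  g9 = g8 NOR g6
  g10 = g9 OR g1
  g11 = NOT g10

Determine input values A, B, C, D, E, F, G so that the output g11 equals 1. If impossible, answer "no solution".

Check with A=1, B=0, C=0, D=1, E=0, F=0, G=0:
g1 = B XOR E = 0 XOR 0 = 0
g2 = G OR g1 = 0 OR 0 = 0
g3 = F NAND g2 = 0 NAND 0 = 1
g4 = C AND g3 = 0 AND 1 = 0
g5 = D OR g4 = 1 OR 0 = 1
g6 = g5 AND A = 1 AND 1 = 1
g7 = F NAND g6 = 0 NAND 1 = 1
g8 = g7 AND A = 1 AND 1 = 1
g9 = g8 NOR g6 = 1 NOR 1 = 0
g10 = g9 OR g1 = 0 OR 0 = 0
g11 = NOT g10 = NOT 0 = 1
So g11 = 1 as required.

A=1, B=0, C=0, D=1, E=0, F=0, G=0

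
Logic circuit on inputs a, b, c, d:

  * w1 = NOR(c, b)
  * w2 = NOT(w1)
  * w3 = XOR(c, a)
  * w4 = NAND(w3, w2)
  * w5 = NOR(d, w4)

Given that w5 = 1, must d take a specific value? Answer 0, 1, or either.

w5 = NOR(d, w4) must be 1, so both d = 0 and w4 = 0.
Every assignment with w5 = 1 has d = 0; there are 3 such assignment(s).
  a=0, b=0, c=1, d=0
  a=0, b=1, c=1, d=0
  a=1, b=1, c=0, d=0

0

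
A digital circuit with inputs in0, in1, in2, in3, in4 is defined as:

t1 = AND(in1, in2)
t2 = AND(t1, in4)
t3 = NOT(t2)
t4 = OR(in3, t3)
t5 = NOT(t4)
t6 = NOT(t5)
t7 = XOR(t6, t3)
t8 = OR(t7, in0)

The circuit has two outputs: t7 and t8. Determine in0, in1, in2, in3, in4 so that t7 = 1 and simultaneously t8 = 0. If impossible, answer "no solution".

Across all 32 input combinations, none give both t7 = 1 and t8 = 0.

no solution exists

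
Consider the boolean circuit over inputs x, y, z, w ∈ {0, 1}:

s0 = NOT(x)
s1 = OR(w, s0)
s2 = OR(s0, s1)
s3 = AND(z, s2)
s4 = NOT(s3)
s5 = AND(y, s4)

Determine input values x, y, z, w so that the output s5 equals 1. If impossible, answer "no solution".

x=1, y=1, z=1, w=0

Check with x=1, y=1, z=1, w=0:
s0 = NOT(x) = NOT 1 = 0
s1 = OR(w, s0) = OR(0, 0) = 0
s2 = OR(s0, s1) = OR(0, 0) = 0
s3 = AND(z, s2) = AND(1, 0) = 0
s4 = NOT(s3) = NOT 0 = 1
s5 = AND(y, s4) = AND(1, 1) = 1
So s5 = 1 as required.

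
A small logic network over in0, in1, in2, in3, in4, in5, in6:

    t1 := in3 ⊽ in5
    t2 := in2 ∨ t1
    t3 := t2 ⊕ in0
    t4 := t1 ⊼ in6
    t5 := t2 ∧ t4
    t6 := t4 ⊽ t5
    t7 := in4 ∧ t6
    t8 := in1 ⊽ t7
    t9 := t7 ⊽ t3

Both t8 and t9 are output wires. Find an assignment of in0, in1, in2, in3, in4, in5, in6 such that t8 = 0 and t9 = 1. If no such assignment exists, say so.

in0=0 in1=1 in2=0 in3=0 in4=1 in5=1 in6=0

Check with in0=0 in1=1 in2=0 in3=0 in4=1 in5=1 in6=0:
t1 = in3 ⊽ in5 = 0 ⊽ 1 = 0
t2 = in2 ∨ t1 = 0 ∨ 0 = 0
t3 = t2 ⊕ in0 = 0 ⊕ 0 = 0
t4 = t1 ⊼ in6 = 0 ⊼ 0 = 1
t5 = t2 ∧ t4 = 0 ∧ 1 = 0
t6 = t4 ⊽ t5 = 1 ⊽ 0 = 0
t7 = in4 ∧ t6 = 1 ∧ 0 = 0
t8 = in1 ⊽ t7 = 1 ⊽ 0 = 0
t9 = t7 ⊽ t3 = 0 ⊽ 0 = 1
So t8 = 0 and t9 = 1.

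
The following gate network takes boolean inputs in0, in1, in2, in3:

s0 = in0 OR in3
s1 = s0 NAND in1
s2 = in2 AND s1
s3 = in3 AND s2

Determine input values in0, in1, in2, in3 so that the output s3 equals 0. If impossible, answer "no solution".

in0=1, in1=0, in2=0, in3=1

s3 = in3 AND s2 must be 0, so at least one of in3, s2 is 0.
Check with in0=1, in1=0, in2=0, in3=1:
s0 = in0 OR in3 = 1 OR 1 = 1
s1 = s0 NAND in1 = 1 NAND 0 = 1
s2 = in2 AND s1 = 0 AND 1 = 0
s3 = in3 AND s2 = 1 AND 0 = 0
So s3 = 0 as required.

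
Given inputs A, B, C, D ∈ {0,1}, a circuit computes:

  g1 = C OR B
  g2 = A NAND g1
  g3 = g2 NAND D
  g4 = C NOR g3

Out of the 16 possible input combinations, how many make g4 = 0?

g4 = C NOR g3 must be 0, so at least one of C, g3 is 1.
Enumerating the 16 input combinations, 13 give g4 = 0 and 3 give g4 = 1.

13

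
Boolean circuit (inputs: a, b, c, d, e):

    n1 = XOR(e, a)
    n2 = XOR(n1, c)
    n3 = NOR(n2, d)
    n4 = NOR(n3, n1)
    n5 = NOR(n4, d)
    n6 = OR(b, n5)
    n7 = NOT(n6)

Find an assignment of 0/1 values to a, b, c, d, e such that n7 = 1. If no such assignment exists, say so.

a=0, b=0, c=1, d=1, e=0

n7 = NOT(n6) must be 1, so n6 = 0.
n6 = OR(b, n5) must be 0, so both b = 0 and n5 = 0.
Check with a=0, b=0, c=1, d=1, e=0:
n1 = XOR(e, a) = XOR(0, 0) = 0
n2 = XOR(n1, c) = XOR(0, 1) = 1
n3 = NOR(n2, d) = NOR(1, 1) = 0
n4 = NOR(n3, n1) = NOR(0, 0) = 1
n5 = NOR(n4, d) = NOR(1, 1) = 0
n6 = OR(b, n5) = OR(0, 0) = 0
n7 = NOT(n6) = NOT 0 = 1
So n7 = 1 as required.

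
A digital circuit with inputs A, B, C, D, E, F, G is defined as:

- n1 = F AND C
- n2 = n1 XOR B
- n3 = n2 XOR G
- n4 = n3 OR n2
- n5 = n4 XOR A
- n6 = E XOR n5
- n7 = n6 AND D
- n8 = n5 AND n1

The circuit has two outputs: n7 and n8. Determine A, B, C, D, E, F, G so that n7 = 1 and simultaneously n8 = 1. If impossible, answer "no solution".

A=0 B=0 C=1 D=1 E=0 F=1 G=0

Check with A=0 B=0 C=1 D=1 E=0 F=1 G=0:
n1 = F AND C = 1 AND 1 = 1
n2 = n1 XOR B = 1 XOR 0 = 1
n3 = n2 XOR G = 1 XOR 0 = 1
n4 = n3 OR n2 = 1 OR 1 = 1
n5 = n4 XOR A = 1 XOR 0 = 1
n6 = E XOR n5 = 0 XOR 1 = 1
n7 = n6 AND D = 1 AND 1 = 1
n8 = n5 AND n1 = 1 AND 1 = 1
So n7 = 1 and n8 = 1.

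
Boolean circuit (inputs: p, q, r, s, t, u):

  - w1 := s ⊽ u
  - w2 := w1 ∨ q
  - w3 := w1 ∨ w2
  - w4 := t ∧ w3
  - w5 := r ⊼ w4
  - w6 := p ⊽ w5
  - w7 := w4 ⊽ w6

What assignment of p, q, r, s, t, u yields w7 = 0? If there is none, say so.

p=1, q=0, r=0, s=0, t=1, u=0

w7 = w4 ⊽ w6 must be 0, so at least one of w4, w6 is 1.
Check with p=1, q=0, r=0, s=0, t=1, u=0:
w1 = s ⊽ u = 0 ⊽ 0 = 1
w2 = w1 ∨ q = 1 ∨ 0 = 1
w3 = w1 ∨ w2 = 1 ∨ 1 = 1
w4 = t ∧ w3 = 1 ∧ 1 = 1
w5 = r ⊼ w4 = 0 ⊼ 1 = 1
w6 = p ⊽ w5 = 1 ⊽ 1 = 0
w7 = w4 ⊽ w6 = 1 ⊽ 0 = 0
So w7 = 0 as required.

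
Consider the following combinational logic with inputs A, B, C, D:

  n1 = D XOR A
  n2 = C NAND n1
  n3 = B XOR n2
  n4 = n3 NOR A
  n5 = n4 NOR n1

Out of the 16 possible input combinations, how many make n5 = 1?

6

n5 = n4 NOR n1 must be 1, so both n4 = 0 and n1 = 0.
Enumerating the 16 input combinations, 6 give n5 = 1 and 10 give n5 = 0.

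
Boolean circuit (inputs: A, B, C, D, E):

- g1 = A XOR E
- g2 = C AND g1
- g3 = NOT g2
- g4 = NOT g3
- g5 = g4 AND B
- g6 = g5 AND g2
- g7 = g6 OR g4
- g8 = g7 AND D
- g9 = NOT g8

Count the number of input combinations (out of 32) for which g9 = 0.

g9 = NOT g8 must be 0, so g8 = 1.
g8 = g7 AND D must be 1, so both g7 = 1 and D = 1.
g7 = g6 OR g4 must be 1, so at least one of g6, g4 is 1.
Satisfying assignments:
  A=0, B=0, C=1, D=1, E=1
  A=0, B=1, C=1, D=1, E=1
  A=1, B=0, C=1, D=1, E=0
  A=1, B=1, C=1, D=1, E=0

4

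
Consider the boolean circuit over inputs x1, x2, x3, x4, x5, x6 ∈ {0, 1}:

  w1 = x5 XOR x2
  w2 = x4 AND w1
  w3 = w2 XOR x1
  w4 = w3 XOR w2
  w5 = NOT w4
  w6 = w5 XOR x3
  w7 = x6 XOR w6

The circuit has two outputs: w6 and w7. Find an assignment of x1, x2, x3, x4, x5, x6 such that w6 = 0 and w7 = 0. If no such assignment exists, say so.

x1=0, x2=0, x3=1, x4=1, x5=0, x6=0

Check with x1=0, x2=0, x3=1, x4=1, x5=0, x6=0:
w1 = x5 XOR x2 = 0 XOR 0 = 0
w2 = x4 AND w1 = 1 AND 0 = 0
w3 = w2 XOR x1 = 0 XOR 0 = 0
w4 = w3 XOR w2 = 0 XOR 0 = 0
w5 = NOT w4 = NOT 0 = 1
w6 = w5 XOR x3 = 1 XOR 1 = 0
w7 = x6 XOR w6 = 0 XOR 0 = 0
So w6 = 0 and w7 = 0.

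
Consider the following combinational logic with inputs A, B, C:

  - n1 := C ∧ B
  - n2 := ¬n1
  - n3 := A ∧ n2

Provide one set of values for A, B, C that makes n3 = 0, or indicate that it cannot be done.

Check with A=0 B=1 C=0:
n1 = C ∧ B = 0 ∧ 1 = 0
n2 = ¬n1 = ¬0 = 1
n3 = A ∧ n2 = 0 ∧ 1 = 0
So n3 = 0 as required.

A=0 B=1 C=0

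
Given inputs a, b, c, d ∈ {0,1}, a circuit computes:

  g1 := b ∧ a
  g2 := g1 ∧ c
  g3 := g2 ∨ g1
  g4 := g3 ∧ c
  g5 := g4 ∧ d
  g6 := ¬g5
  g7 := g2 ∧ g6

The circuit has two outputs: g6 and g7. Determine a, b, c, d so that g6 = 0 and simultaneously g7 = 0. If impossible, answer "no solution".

Check with a=1, b=1, c=1, d=1:
g1 = b ∧ a = 1 ∧ 1 = 1
g2 = g1 ∧ c = 1 ∧ 1 = 1
g3 = g2 ∨ g1 = 1 ∨ 1 = 1
g4 = g3 ∧ c = 1 ∧ 1 = 1
g5 = g4 ∧ d = 1 ∧ 1 = 1
g6 = ¬g5 = ¬1 = 0
g7 = g2 ∧ g6 = 1 ∧ 0 = 0
So g6 = 0 and g7 = 0.

a=1, b=1, c=1, d=1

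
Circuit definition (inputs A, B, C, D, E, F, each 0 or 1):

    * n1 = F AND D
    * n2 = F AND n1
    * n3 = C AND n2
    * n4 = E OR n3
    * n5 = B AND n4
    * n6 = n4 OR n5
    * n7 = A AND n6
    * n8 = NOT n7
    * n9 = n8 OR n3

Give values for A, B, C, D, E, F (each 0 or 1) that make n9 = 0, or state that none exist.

A=1 B=0 C=1 D=0 E=1 F=1

Check with A=1 B=0 C=1 D=0 E=1 F=1:
n1 = F AND D = 1 AND 0 = 0
n2 = F AND n1 = 1 AND 0 = 0
n3 = C AND n2 = 1 AND 0 = 0
n4 = E OR n3 = 1 OR 0 = 1
n5 = B AND n4 = 0 AND 1 = 0
n6 = n4 OR n5 = 1 OR 0 = 1
n7 = A AND n6 = 1 AND 1 = 1
n8 = NOT n7 = NOT 1 = 0
n9 = n8 OR n3 = 0 OR 0 = 0
So n9 = 0 as required.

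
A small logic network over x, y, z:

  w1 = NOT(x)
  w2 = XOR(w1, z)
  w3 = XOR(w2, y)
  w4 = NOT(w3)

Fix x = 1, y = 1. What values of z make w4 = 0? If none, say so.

Check with x = 1, y = 1 and z=0:
w1 = NOT(x) = NOT 1 = 0
w2 = XOR(w1, z) = XOR(0, 0) = 0
w3 = XOR(w2, y) = XOR(0, 1) = 1
w4 = NOT(w3) = NOT 1 = 0
So w4 = 0.

z=0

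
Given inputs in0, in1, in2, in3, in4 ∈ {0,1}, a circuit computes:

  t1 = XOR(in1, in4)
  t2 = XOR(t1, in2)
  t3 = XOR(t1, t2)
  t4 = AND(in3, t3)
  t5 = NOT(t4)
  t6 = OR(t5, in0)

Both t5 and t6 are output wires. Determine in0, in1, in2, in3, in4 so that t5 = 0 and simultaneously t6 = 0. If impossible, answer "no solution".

in0=0 in1=1 in2=1 in3=1 in4=0

Check with in0=0 in1=1 in2=1 in3=1 in4=0:
t1 = XOR(in1, in4) = XOR(1, 0) = 1
t2 = XOR(t1, in2) = XOR(1, 1) = 0
t3 = XOR(t1, t2) = XOR(1, 0) = 1
t4 = AND(in3, t3) = AND(1, 1) = 1
t5 = NOT(t4) = NOT 1 = 0
t6 = OR(t5, in0) = OR(0, 0) = 0
So t5 = 0 and t6 = 0.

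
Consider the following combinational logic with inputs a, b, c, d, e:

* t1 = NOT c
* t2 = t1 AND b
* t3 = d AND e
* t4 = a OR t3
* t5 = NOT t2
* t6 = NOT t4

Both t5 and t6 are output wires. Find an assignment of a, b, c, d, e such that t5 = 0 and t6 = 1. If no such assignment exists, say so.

a=0, b=1, c=0, d=1, e=0

Check with a=0, b=1, c=0, d=1, e=0:
t1 = NOT c = NOT 0 = 1
t2 = t1 AND b = 1 AND 1 = 1
t3 = d AND e = 1 AND 0 = 0
t4 = a OR t3 = 0 OR 0 = 0
t5 = NOT t2 = NOT 1 = 0
t6 = NOT t4 = NOT 0 = 1
So t5 = 0 and t6 = 1.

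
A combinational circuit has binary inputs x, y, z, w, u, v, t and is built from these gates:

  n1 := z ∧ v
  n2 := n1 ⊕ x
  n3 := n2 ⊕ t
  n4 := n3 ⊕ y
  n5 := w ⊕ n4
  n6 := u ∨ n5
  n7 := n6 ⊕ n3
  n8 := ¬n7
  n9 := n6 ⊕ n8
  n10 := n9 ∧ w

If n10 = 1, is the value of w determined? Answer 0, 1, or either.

1

n10 = n9 ∧ w must be 1, so both n9 = 1 and w = 1.
n9 = n6 ⊕ n8 must be 1, so n6 and n8 differ.
Every assignment with n10 = 1 has w = 1; there are 32 such assignment(s).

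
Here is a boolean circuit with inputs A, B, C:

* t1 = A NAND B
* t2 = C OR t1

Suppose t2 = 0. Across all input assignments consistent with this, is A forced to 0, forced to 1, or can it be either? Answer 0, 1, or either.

t2 = C OR t1 must be 0, so both C = 0 and t1 = 0.
t1 = A NAND B must be 0, so both A = 1 and B = 1.
Every assignment with t2 = 0 has A = 1; there are 1 such assignment(s).
  A=1, B=1, C=0

1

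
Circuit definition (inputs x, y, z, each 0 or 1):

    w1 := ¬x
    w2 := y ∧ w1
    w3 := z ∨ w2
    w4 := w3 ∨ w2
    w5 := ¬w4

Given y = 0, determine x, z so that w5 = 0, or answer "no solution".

Check with y = 0 and x=0, z=1:
w1 = ¬x = ¬0 = 1
w2 = y ∧ w1 = 0 ∧ 1 = 0
w3 = z ∨ w2 = 1 ∨ 0 = 1
w4 = w3 ∨ w2 = 1 ∨ 0 = 1
w5 = ¬w4 = ¬1 = 0
So w5 = 0.

x=0, z=1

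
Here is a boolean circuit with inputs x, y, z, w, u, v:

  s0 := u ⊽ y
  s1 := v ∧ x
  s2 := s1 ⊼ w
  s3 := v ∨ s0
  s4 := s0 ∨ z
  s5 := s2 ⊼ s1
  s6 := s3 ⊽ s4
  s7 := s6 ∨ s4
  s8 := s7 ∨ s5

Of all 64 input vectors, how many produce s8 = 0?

3

s8 = s7 ∨ s5 must be 0, so both s7 = 0 and s5 = 0.
s7 = s6 ∨ s4 must be 0, so both s6 = 0 and s4 = 0.
s5 = s2 ⊼ s1 must be 0, so both s2 = 1 and s1 = 1.
Satisfying assignments:
  x=1, y=0, z=0, w=0, u=1, v=1
  x=1, y=1, z=0, w=0, u=0, v=1
  x=1, y=1, z=0, w=0, u=1, v=1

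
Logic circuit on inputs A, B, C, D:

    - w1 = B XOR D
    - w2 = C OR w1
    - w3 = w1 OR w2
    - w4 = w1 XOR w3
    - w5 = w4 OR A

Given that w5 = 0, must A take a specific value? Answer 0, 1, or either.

0

w5 = w4 OR A must be 0, so both w4 = 0 and A = 0.
w4 = w1 XOR w3 must be 0, so w1 and w3 are equal.
Every assignment with w5 = 0 has A = 0; there are 6 such assignment(s).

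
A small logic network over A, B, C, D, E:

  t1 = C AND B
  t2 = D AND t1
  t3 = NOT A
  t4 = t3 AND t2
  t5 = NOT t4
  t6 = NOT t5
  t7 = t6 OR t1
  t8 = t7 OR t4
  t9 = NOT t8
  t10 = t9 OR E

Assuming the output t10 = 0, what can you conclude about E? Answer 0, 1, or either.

t10 = t9 OR E must be 0, so both t9 = 0 and E = 0.
t9 = NOT t8 must be 0, so t8 = 1.
t8 = t7 OR t4 must be 1, so at least one of t7, t4 is 1.
Every assignment with t10 = 0 has E = 0; there are 4 such assignment(s).
  A=0, B=1, C=1, D=0, E=0
  A=0, B=1, C=1, D=1, E=0
  A=1, B=1, C=1, D=0, E=0
  A=1, B=1, C=1, D=1, E=0

0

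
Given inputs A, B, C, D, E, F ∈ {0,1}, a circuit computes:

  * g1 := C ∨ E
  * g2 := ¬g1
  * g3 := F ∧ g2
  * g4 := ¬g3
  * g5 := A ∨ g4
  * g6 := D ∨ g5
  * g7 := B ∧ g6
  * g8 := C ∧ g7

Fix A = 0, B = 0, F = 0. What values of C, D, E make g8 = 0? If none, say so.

C=0, D=1, E=0

Check with A = 0, B = 0, F = 0 and C=0, D=1, E=0:
g1 = C ∨ E = 0 ∨ 0 = 0
g2 = ¬g1 = ¬0 = 1
g3 = F ∧ g2 = 0 ∧ 1 = 0
g4 = ¬g3 = ¬0 = 1
g5 = A ∨ g4 = 0 ∨ 1 = 1
g6 = D ∨ g5 = 1 ∨ 1 = 1
g7 = B ∧ g6 = 0 ∧ 1 = 0
g8 = C ∧ g7 = 0 ∧ 0 = 0
So g8 = 0.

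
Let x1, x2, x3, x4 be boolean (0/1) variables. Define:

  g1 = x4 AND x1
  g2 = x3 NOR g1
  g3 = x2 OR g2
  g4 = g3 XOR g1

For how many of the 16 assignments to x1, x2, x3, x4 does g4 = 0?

5

g4 = g3 XOR g1 must be 0, so g3 and g1 are equal.
Satisfying assignments:
  x1=0, x2=0, x3=1, x4=0
  x1=0, x2=0, x3=1, x4=1
  x1=1, x2=0, x3=1, x4=0
  x1=1, x2=1, x3=0, x4=1
  x1=1, x2=1, x3=1, x4=1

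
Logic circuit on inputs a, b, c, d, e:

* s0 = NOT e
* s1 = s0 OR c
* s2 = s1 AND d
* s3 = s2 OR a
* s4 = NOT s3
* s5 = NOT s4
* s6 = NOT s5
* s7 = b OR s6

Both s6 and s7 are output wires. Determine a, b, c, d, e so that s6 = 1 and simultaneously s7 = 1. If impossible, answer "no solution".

a=0 b=1 c=1 d=0 e=0

Check with a=0 b=1 c=1 d=0 e=0:
s0 = NOT e = NOT 0 = 1
s1 = s0 OR c = 1 OR 1 = 1
s2 = s1 AND d = 1 AND 0 = 0
s3 = s2 OR a = 0 OR 0 = 0
s4 = NOT s3 = NOT 0 = 1
s5 = NOT s4 = NOT 1 = 0
s6 = NOT s5 = NOT 0 = 1
s7 = b OR s6 = 1 OR 1 = 1
So s6 = 1 and s7 = 1.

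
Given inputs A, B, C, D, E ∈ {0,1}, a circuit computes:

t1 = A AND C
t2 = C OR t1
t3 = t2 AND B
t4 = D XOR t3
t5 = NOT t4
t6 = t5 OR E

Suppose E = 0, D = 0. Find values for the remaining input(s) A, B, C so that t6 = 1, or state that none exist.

A=0 B=0 C=0

Check with E = 0, D = 0 and A=0, B=0, C=0:
t1 = A AND C = 0 AND 0 = 0
t2 = C OR t1 = 0 OR 0 = 0
t3 = t2 AND B = 0 AND 0 = 0
t4 = D XOR t3 = 0 XOR 0 = 0
t5 = NOT t4 = NOT 0 = 1
t6 = t5 OR E = 1 OR 0 = 1
So t6 = 1.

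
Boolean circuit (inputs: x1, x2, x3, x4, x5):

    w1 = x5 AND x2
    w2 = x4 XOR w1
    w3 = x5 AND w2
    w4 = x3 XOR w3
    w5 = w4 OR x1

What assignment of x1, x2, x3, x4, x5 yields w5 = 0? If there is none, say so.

x1=0, x2=1, x3=0, x4=0, x5=0

Check with x1=0, x2=1, x3=0, x4=0, x5=0:
w1 = x5 AND x2 = 0 AND 1 = 0
w2 = x4 XOR w1 = 0 XOR 0 = 0
w3 = x5 AND w2 = 0 AND 0 = 0
w4 = x3 XOR w3 = 0 XOR 0 = 0
w5 = w4 OR x1 = 0 OR 0 = 0
So w5 = 0 as required.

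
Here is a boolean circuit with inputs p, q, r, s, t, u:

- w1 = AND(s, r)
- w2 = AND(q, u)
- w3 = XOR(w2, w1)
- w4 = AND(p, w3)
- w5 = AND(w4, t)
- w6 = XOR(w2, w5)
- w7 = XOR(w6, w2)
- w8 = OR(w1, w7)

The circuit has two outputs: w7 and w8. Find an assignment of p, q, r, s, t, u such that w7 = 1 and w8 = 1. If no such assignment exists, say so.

Check with p=1 q=0 r=1 s=1 t=1 u=0:
w1 = AND(s, r) = AND(1, 1) = 1
w2 = AND(q, u) = AND(0, 0) = 0
w3 = XOR(w2, w1) = XOR(0, 1) = 1
w4 = AND(p, w3) = AND(1, 1) = 1
w5 = AND(w4, t) = AND(1, 1) = 1
w6 = XOR(w2, w5) = XOR(0, 1) = 1
w7 = XOR(w6, w2) = XOR(1, 0) = 1
w8 = OR(w1, w7) = OR(1, 1) = 1
So w7 = 1 and w8 = 1.

p=1 q=0 r=1 s=1 t=1 u=0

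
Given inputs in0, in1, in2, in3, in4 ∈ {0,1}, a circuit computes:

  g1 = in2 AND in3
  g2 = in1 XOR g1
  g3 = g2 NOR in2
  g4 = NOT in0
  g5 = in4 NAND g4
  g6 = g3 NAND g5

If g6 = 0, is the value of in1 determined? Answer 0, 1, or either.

0

g6 = g3 NAND g5 must be 0, so both g3 = 1 and g5 = 1.
g3 = g2 NOR in2 must be 1, so both g2 = 0 and in2 = 0.
Every assignment with g6 = 0 has in1 = 0; there are 6 such assignment(s).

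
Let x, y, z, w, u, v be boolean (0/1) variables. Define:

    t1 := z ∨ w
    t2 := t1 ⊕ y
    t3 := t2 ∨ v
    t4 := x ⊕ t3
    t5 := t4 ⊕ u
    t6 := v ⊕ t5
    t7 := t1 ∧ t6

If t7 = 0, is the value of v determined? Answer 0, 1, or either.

either

Both values of v occur among assignments with t7 = 0:
  v=0: x=0, y=0, z=0, w=0, u=0, v=0
  v=1: x=0, y=0, z=0, w=0, u=0, v=1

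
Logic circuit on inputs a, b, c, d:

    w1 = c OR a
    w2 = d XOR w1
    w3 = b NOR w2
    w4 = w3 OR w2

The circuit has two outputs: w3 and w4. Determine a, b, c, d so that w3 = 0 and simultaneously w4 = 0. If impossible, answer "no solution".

Check with a=0, b=1, c=1, d=1:
w1 = c OR a = 1 OR 0 = 1
w2 = d XOR w1 = 1 XOR 1 = 0
w3 = b NOR w2 = 1 NOR 0 = 0
w4 = w3 OR w2 = 0 OR 0 = 0
So w3 = 0 and w4 = 0.

a=0, b=1, c=1, d=1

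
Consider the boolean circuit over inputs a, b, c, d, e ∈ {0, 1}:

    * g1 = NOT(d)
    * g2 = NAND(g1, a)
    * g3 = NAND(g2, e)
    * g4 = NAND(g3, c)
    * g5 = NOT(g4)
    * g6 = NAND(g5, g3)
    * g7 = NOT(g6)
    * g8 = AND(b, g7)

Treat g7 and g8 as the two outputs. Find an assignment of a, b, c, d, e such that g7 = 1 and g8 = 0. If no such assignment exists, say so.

a=1, b=0, c=1, d=1, e=0

Check with a=1, b=0, c=1, d=1, e=0:
g1 = NOT(d) = NOT 1 = 0
g2 = NAND(g1, a) = NAND(0, 1) = 1
g3 = NAND(g2, e) = NAND(1, 0) = 1
g4 = NAND(g3, c) = NAND(1, 1) = 0
g5 = NOT(g4) = NOT 0 = 1
g6 = NAND(g5, g3) = NAND(1, 1) = 0
g7 = NOT(g6) = NOT 0 = 1
g8 = AND(b, g7) = AND(0, 1) = 0
So g7 = 1 and g8 = 0.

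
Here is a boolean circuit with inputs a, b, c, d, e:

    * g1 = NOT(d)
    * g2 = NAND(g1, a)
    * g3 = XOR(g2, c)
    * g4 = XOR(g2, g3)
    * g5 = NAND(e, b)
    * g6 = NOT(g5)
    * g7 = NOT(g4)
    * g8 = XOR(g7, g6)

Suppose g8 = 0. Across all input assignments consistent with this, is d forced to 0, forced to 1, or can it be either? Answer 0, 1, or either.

either

Both values of d occur among assignments with g8 = 0:
  d=0: a=0, b=0, c=1, d=0, e=0
  d=1: a=0, b=0, c=1, d=1, e=0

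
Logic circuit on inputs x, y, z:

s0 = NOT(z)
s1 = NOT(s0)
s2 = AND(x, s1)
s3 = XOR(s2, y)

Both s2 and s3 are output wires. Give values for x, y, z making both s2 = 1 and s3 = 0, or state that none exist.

x=1, y=1, z=1

Check with x=1, y=1, z=1:
s0 = NOT(z) = NOT 1 = 0
s1 = NOT(s0) = NOT 0 = 1
s2 = AND(x, s1) = AND(1, 1) = 1
s3 = XOR(s2, y) = XOR(1, 1) = 0
So s2 = 1 and s3 = 0.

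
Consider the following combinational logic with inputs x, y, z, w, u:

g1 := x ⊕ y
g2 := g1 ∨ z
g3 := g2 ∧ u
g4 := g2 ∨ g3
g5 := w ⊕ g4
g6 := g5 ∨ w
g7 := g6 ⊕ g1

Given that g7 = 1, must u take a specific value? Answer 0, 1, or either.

either

Both values of u occur among assignments with g7 = 1:
  u=0: x=0, y=0, z=0, w=1, u=0
  u=1: x=0, y=0, z=0, w=1, u=1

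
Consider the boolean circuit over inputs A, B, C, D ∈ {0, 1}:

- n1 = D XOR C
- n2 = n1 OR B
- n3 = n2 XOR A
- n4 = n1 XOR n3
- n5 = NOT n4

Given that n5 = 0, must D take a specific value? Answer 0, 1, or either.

Both values of D occur among assignments with n5 = 0:
  D=0: A=0, B=1, C=0, D=0
  D=1: A=0, B=1, C=1, D=1

either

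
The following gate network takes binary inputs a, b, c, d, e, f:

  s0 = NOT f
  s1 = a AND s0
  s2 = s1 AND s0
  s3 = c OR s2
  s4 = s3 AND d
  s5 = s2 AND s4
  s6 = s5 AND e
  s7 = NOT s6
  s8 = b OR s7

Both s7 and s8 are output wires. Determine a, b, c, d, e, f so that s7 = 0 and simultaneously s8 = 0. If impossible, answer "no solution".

a=1, b=0, c=0, d=1, e=1, f=0

Check with a=1, b=0, c=0, d=1, e=1, f=0:
s0 = NOT f = NOT 0 = 1
s1 = a AND s0 = 1 AND 1 = 1
s2 = s1 AND s0 = 1 AND 1 = 1
s3 = c OR s2 = 0 OR 1 = 1
s4 = s3 AND d = 1 AND 1 = 1
s5 = s2 AND s4 = 1 AND 1 = 1
s6 = s5 AND e = 1 AND 1 = 1
s7 = NOT s6 = NOT 1 = 0
s8 = b OR s7 = 0 OR 0 = 0
So s7 = 0 and s8 = 0.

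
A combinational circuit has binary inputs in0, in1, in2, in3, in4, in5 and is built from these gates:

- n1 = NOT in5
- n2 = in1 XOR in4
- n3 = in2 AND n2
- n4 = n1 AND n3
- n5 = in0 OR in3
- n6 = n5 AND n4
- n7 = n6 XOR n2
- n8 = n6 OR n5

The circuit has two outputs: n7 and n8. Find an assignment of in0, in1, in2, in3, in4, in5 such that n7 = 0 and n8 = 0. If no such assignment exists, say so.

Check with in0=0, in1=0, in2=1, in3=0, in4=0, in5=0:
n1 = NOT in5 = NOT 0 = 1
n2 = in1 XOR in4 = 0 XOR 0 = 0
n3 = in2 AND n2 = 1 AND 0 = 0
n4 = n1 AND n3 = 1 AND 0 = 0
n5 = in0 OR in3 = 0 OR 0 = 0
n6 = n5 AND n4 = 0 AND 0 = 0
n7 = n6 XOR n2 = 0 XOR 0 = 0
n8 = n6 OR n5 = 0 OR 0 = 0
So n7 = 0 and n8 = 0.

in0=0, in1=0, in2=1, in3=0, in4=0, in5=0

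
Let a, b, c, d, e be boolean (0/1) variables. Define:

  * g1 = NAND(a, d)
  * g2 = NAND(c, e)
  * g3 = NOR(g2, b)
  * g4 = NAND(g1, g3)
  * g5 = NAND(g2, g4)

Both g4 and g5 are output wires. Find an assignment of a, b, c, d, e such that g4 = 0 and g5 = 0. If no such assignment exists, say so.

Across all 32 input combinations, none give both g4 = 0 and g5 = 0.

no solution exists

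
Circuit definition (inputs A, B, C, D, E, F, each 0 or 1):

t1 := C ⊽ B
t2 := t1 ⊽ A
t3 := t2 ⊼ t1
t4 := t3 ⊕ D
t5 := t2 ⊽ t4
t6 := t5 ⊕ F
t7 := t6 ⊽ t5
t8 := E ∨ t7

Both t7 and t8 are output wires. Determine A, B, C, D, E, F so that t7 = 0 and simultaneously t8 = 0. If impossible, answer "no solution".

A=0 B=0 C=1 D=0 E=0 F=1

Check with A=0 B=0 C=1 D=0 E=0 F=1:
t1 = C ⊽ B = 1 ⊽ 0 = 0
t2 = t1 ⊽ A = 0 ⊽ 0 = 1
t3 = t2 ⊼ t1 = 1 ⊼ 0 = 1
t4 = t3 ⊕ D = 1 ⊕ 0 = 1
t5 = t2 ⊽ t4 = 1 ⊽ 1 = 0
t6 = t5 ⊕ F = 0 ⊕ 1 = 1
t7 = t6 ⊽ t5 = 1 ⊽ 0 = 0
t8 = E ∨ t7 = 0 ∨ 0 = 0
So t7 = 0 and t8 = 0.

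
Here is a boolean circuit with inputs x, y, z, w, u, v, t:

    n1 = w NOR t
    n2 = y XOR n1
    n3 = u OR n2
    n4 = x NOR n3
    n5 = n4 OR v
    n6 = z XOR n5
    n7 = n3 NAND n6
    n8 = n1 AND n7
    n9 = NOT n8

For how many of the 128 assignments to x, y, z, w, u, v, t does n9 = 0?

20

n9 = NOT n8 must be 0, so n8 = 1.
n8 = n1 AND n7 must be 1, so both n1 = 1 and n7 = 1.
n1 = w NOR t must be 1, so both w = 0 and t = 0.
Enumerating the 128 input combinations, 20 give n9 = 0 and 108 give n9 = 1.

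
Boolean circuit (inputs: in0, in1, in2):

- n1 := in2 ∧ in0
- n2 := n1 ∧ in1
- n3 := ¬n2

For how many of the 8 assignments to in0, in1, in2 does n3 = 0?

1

n3 = ¬n2 must be 0, so n2 = 1.
n2 = n1 ∧ in1 must be 1, so both n1 = 1 and in1 = 1.
n1 = in2 ∧ in0 must be 1, so both in2 = 1 and in0 = 1.
Enumerating the 8 input combinations, 1 give n3 = 0 and 7 give n3 = 1.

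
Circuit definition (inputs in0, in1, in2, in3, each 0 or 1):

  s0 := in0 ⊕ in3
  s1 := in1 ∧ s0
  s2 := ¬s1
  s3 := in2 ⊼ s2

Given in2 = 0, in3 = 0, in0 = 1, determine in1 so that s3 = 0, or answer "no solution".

With in2 = 0, in3 = 0, in0 = 1 fixed, none of the 2 settings of in1 give s3 = 0.
For example, with in1=1:
s0 = in0 ⊕ in3 = 1 ⊕ 0 = 1
s1 = in1 ∧ s0 = 1 ∧ 1 = 1
s2 = ¬s1 = ¬1 = 0
s3 = in2 ⊼ s2 = 0 ⊼ 0 = 1
giving s3 = 1 ≠ 0.

no solution exists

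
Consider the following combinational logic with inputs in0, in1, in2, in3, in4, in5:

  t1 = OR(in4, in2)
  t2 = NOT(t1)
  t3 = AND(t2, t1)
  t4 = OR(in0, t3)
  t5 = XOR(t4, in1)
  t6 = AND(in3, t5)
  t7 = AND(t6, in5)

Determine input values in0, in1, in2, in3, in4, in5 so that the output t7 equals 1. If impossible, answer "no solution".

in0=0, in1=1, in2=1, in3=1, in4=0, in5=1

t7 = AND(t6, in5) must be 1, so both t6 = 1 and in5 = 1.
t6 = AND(in3, t5) must be 1, so both in3 = 1 and t5 = 1.
Check with in0=0, in1=1, in2=1, in3=1, in4=0, in5=1:
t1 = OR(in4, in2) = OR(0, 1) = 1
t2 = NOT(t1) = NOT 1 = 0
t3 = AND(t2, t1) = AND(0, 1) = 0
t4 = OR(in0, t3) = OR(0, 0) = 0
t5 = XOR(t4, in1) = XOR(0, 1) = 1
t6 = AND(in3, t5) = AND(1, 1) = 1
t7 = AND(t6, in5) = AND(1, 1) = 1
So t7 = 1 as required.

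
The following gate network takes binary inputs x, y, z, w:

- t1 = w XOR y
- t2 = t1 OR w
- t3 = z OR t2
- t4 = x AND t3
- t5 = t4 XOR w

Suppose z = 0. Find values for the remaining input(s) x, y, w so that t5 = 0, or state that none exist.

Check with z = 0 and x=0, y=1, w=0:
t1 = w XOR y = 0 XOR 1 = 1
t2 = t1 OR w = 1 OR 0 = 1
t3 = z OR t2 = 0 OR 1 = 1
t4 = x AND t3 = 0 AND 1 = 0
t5 = t4 XOR w = 0 XOR 0 = 0
So t5 = 0.

x=0 y=1 w=0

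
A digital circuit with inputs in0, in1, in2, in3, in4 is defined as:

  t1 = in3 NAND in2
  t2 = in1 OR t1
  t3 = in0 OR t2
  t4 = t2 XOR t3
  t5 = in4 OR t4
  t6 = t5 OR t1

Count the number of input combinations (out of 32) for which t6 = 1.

29

t6 = t5 OR t1 must be 1, so at least one of t5, t1 is 1.
Enumerating the 32 input combinations, 29 give t6 = 1 and 3 give t6 = 0.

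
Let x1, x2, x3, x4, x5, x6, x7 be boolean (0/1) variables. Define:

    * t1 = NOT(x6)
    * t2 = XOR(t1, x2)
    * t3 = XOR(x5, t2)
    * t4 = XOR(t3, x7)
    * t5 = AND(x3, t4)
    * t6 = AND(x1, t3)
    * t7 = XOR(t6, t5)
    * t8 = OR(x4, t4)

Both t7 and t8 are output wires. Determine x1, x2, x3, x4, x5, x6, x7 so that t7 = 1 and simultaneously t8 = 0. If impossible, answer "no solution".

Check with x1=1, x2=1, x3=1, x4=0, x5=0, x6=1, x7=1:
t1 = NOT(x6) = NOT 1 = 0
t2 = XOR(t1, x2) = XOR(0, 1) = 1
t3 = XOR(x5, t2) = XOR(0, 1) = 1
t4 = XOR(t3, x7) = XOR(1, 1) = 0
t5 = AND(x3, t4) = AND(1, 0) = 0
t6 = AND(x1, t3) = AND(1, 1) = 1
t7 = XOR(t6, t5) = XOR(1, 0) = 1
t8 = OR(x4, t4) = OR(0, 0) = 0
So t7 = 1 and t8 = 0.

x1=1, x2=1, x3=1, x4=0, x5=0, x6=1, x7=1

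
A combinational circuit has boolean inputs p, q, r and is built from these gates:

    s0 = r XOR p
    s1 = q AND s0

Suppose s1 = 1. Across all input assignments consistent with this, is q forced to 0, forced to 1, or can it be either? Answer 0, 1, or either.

1

s1 = q AND s0 must be 1, so both q = 1 and s0 = 1.
s0 = r XOR p must be 1, so r and p differ.
Every assignment with s1 = 1 has q = 1; there are 2 such assignment(s).
  p=0, q=1, r=1
  p=1, q=1, r=0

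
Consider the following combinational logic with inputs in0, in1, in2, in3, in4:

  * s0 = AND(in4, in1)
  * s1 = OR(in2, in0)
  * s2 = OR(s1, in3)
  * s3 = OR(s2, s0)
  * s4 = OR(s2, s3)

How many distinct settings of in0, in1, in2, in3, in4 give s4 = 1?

s4 = OR(s2, s3) must be 1, so at least one of s2, s3 is 1.
Enumerating the 32 input combinations, 29 give s4 = 1 and 3 give s4 = 0.

29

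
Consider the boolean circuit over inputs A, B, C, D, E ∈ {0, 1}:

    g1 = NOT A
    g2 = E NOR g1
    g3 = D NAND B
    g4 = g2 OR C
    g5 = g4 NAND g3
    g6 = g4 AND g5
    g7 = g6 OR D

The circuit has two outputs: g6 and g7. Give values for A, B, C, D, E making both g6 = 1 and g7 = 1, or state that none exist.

Check with A=0, B=1, C=1, D=1, E=1:
g1 = NOT A = NOT 0 = 1
g2 = E NOR g1 = 1 NOR 1 = 0
g3 = D NAND B = 1 NAND 1 = 0
g4 = g2 OR C = 0 OR 1 = 1
g5 = g4 NAND g3 = 1 NAND 0 = 1
g6 = g4 AND g5 = 1 AND 1 = 1
g7 = g6 OR D = 1 OR 1 = 1
So g6 = 1 and g7 = 1.

A=0, B=1, C=1, D=1, E=1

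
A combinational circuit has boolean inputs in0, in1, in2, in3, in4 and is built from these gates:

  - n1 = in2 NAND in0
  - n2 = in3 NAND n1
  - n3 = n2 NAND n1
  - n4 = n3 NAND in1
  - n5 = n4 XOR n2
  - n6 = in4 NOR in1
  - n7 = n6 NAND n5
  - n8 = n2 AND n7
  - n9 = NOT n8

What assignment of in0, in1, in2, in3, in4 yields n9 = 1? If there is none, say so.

in0=1, in1=1, in2=0, in3=1, in4=0

Check with in0=1, in1=1, in2=0, in3=1, in4=0:
n1 = in2 NAND in0 = 0 NAND 1 = 1
n2 = in3 NAND n1 = 1 NAND 1 = 0
n3 = n2 NAND n1 = 0 NAND 1 = 1
n4 = n3 NAND in1 = 1 NAND 1 = 0
n5 = n4 XOR n2 = 0 XOR 0 = 0
n6 = in4 NOR in1 = 0 NOR 1 = 0
n7 = n6 NAND n5 = 0 NAND 0 = 1
n8 = n2 AND n7 = 0 AND 1 = 0
n9 = NOT n8 = NOT 0 = 1
So n9 = 1 as required.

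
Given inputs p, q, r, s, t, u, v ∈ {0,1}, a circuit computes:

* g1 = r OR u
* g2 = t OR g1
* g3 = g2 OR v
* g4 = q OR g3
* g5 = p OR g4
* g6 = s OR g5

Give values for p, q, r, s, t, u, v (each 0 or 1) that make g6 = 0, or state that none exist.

p=0, q=0, r=0, s=0, t=0, u=0, v=0

g6 = s OR g5 must be 0, so both s = 0 and g5 = 0.
g5 = p OR g4 must be 0, so both p = 0 and g4 = 0.
Check with p=0, q=0, r=0, s=0, t=0, u=0, v=0:
g1 = r OR u = 0 OR 0 = 0
g2 = t OR g1 = 0 OR 0 = 0
g3 = g2 OR v = 0 OR 0 = 0
g4 = q OR g3 = 0 OR 0 = 0
g5 = p OR g4 = 0 OR 0 = 0
g6 = s OR g5 = 0 OR 0 = 0
So g6 = 0 as required.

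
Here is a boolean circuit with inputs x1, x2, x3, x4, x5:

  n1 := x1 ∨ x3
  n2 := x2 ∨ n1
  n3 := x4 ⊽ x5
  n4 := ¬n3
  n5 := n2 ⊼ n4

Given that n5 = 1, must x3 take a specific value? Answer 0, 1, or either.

either

Both values of x3 occur among assignments with n5 = 1:
  x3=0: x1=0, x2=0, x3=0, x4=0, x5=0
  x3=1: x1=0, x2=0, x3=1, x4=0, x5=0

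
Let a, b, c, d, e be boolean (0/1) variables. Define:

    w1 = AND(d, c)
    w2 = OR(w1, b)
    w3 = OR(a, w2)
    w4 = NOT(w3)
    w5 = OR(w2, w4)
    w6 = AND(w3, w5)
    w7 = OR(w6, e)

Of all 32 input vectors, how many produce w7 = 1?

w7 = OR(w6, e) must be 1, so at least one of w6, e is 1.
Enumerating the 32 input combinations, 26 give w7 = 1 and 6 give w7 = 0.

26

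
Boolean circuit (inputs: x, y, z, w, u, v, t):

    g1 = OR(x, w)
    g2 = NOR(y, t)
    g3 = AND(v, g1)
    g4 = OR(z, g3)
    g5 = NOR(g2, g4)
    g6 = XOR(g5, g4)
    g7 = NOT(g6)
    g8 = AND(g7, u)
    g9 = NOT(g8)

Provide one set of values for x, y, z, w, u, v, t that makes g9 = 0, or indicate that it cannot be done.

x=1, y=0, z=0, w=0, u=1, v=0, t=0

g9 = NOT(g8) must be 0, so g8 = 1.
Check with x=1, y=0, z=0, w=0, u=1, v=0, t=0:
g1 = OR(x, w) = OR(1, 0) = 1
g2 = NOR(y, t) = NOR(0, 0) = 1
g3 = AND(v, g1) = AND(0, 1) = 0
g4 = OR(z, g3) = OR(0, 0) = 0
g5 = NOR(g2, g4) = NOR(1, 0) = 0
g6 = XOR(g5, g4) = XOR(0, 0) = 0
g7 = NOT(g6) = NOT 0 = 1
g8 = AND(g7, u) = AND(1, 1) = 1
g9 = NOT(g8) = NOT 1 = 0
So g9 = 0 as required.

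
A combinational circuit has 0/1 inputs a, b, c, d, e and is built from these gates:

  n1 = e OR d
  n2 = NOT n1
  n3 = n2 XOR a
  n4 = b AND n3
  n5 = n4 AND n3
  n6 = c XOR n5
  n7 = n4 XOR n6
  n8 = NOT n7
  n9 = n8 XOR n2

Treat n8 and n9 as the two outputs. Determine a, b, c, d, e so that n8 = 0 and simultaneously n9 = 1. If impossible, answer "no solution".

Check with a=1 b=1 c=1 d=0 e=0:
n1 = e OR d = 0 OR 0 = 0
n2 = NOT n1 = NOT 0 = 1
n3 = n2 XOR a = 1 XOR 1 = 0
n4 = b AND n3 = 1 AND 0 = 0
n5 = n4 AND n3 = 0 AND 0 = 0
n6 = c XOR n5 = 1 XOR 0 = 1
n7 = n4 XOR n6 = 0 XOR 1 = 1
n8 = NOT n7 = NOT 1 = 0
n9 = n8 XOR n2 = 0 XOR 1 = 1
So n8 = 0 and n9 = 1.

a=1 b=1 c=1 d=0 e=0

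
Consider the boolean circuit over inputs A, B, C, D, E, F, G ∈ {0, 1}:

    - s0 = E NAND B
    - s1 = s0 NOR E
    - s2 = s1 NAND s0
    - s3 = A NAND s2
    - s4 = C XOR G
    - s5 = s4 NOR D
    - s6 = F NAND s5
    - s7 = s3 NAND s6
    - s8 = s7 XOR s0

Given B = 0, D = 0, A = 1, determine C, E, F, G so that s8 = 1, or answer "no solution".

no solution exists

With B = 0, D = 0, A = 1 fixed, none of the 16 settings of C, E, F, G give s8 = 1.
For example, with C=1, E=1, F=1, G=0:
s0 = E NAND B = 1 NAND 0 = 1
s1 = s0 NOR E = 1 NOR 1 = 0
s2 = s1 NAND s0 = 0 NAND 1 = 1
s3 = A NAND s2 = 1 NAND 1 = 0
s4 = C XOR G = 1 XOR 0 = 1
s5 = s4 NOR D = 1 NOR 0 = 0
s6 = F NAND s5 = 1 NAND 0 = 1
s7 = s3 NAND s6 = 0 NAND 1 = 1
s8 = s7 XOR s0 = 1 XOR 1 = 0
giving s8 = 0 ≠ 1.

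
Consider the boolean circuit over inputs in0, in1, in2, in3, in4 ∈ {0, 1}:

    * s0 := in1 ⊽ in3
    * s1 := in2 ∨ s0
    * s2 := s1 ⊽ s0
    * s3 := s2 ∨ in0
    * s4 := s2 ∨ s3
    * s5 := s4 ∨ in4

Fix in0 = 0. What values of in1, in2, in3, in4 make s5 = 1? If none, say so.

Check with in0 = 0 and in1=1, in2=0, in3=1, in4=1:
s0 = in1 ⊽ in3 = 1 ⊽ 1 = 0
s1 = in2 ∨ s0 = 0 ∨ 0 = 0
s2 = s1 ⊽ s0 = 0 ⊽ 0 = 1
s3 = s2 ∨ in0 = 1 ∨ 0 = 1
s4 = s2 ∨ s3 = 1 ∨ 1 = 1
s5 = s4 ∨ in4 = 1 ∨ 1 = 1
So s5 = 1.

in1=1, in2=0, in3=1, in4=1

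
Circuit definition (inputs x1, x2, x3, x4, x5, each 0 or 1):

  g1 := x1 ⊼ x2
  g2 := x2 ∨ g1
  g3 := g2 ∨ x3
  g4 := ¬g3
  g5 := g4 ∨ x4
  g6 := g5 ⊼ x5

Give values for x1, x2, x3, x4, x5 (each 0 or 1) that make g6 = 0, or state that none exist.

Check with x1=0, x2=1, x3=0, x4=1, x5=1:
g1 = x1 ⊼ x2 = 0 ⊼ 1 = 1
g2 = x2 ∨ g1 = 1 ∨ 1 = 1
g3 = g2 ∨ x3 = 1 ∨ 0 = 1
g4 = ¬g3 = ¬1 = 0
g5 = g4 ∨ x4 = 0 ∨ 1 = 1
g6 = g5 ⊼ x5 = 1 ⊼ 1 = 0
So g6 = 0 as required.

x1=0, x2=1, x3=0, x4=1, x5=1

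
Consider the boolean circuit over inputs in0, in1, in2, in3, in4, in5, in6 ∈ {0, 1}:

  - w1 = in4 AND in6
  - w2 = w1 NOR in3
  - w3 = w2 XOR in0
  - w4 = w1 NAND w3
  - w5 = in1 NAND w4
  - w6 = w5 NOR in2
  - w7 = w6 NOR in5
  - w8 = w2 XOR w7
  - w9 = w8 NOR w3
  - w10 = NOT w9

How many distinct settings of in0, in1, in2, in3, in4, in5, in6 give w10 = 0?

w10 = NOT w9 must be 0, so w9 = 1.
w9 = w8 NOR w3 must be 1, so both w8 = 0 and w3 = 0.
w8 = w2 XOR w7 must be 0, so w2 and w7 are equal.
Enumerating the 128 input combinations, 34 give w10 = 0 and 94 give w10 = 1.

34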